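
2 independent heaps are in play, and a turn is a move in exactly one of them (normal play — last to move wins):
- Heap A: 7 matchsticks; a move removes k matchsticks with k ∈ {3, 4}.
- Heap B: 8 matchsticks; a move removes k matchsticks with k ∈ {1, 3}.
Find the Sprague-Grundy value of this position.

Grundy values for heap A (subtraction set {3, 4}):
k:     0  1  2  3  4  5  6  7
g(k):  0  0  0  1  1  1  2  0
So g(7) = 0.
Grundy values for heap B (subtraction set {1, 3}):
g(0) = mex{} = 0
g(1) = mex{0} = 1
g(2) = mex{1} = 0
g(3) = mex{0} = 1
g(4) = mex{1} = 0
g(5) = mex{0} = 1
g(6) = mex{1} = 0
g(7) = mex{0} = 1
g(8) = mex{1} = 0
So g(8) = 0.
By the Sprague-Grundy theorem, the Grundy value of a sum of independent games is the XOR of the component values.
Combined value = 0 ⊕ 0 = 0.

0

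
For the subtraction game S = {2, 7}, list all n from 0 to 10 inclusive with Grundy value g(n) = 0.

0, 1, 4, 5, 9, 10

Build the Grundy sequence with g(k) = mex{g(k−s) : s ∈ {2, 7}, s ≤ k}:
g(0) = mex{} = 0
g(1) = mex{} = 0
g(2) = mex{0} = 1
g(3) = mex{0} = 1
g(4) = mex{1} = 0
g(5) = mex{1} = 0
g(6) = mex{0} = 1
g(7) = mex{0} = 1
g(8) = mex{0,1} = 2
g(9) = mex{1} = 0
g(10) = mex{1,2} = 0
The P-positions (g = 0) in 0..10 are 0, 1, 4, 5, 9, 10.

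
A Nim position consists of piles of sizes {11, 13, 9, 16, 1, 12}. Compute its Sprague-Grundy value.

18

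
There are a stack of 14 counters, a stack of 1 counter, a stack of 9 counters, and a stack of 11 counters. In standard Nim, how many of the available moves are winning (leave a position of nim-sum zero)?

3

Bitwise XOR of the heap sizes:
  1110  (14)
  0001  (1)
  1001  (9)
  1011  (11)
  ----
  1101  (13)
The overall nim-sum is X = 13. A stack of size p has a winning move iff p XOR X < p (reduce it to p XOR X).
  14: 14 XOR 13 = 3 < 14 — winning move (to 3).
  1: 1 XOR 13 = 12 ≥ 1 — no move.
  9: 9 XOR 13 = 4 < 9 — winning move (to 4).
  11: 11 XOR 13 = 6 < 11 — winning move (to 6).
That gives 3 winning moves.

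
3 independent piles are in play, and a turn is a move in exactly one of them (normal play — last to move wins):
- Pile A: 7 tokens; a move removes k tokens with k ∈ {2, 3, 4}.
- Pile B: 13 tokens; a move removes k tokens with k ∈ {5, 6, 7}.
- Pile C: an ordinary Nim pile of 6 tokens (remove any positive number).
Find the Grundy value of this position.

Build the Grundy sequence for pile A with g(k) = mex{g(k−s) : s ∈ {2, 3, 4}, s ≤ k}:
g(0) = mex{} = 0
g(1) = mex{} = 0
g(2) = mex{0} = 1
g(3) = mex{0} = 1
g(4) = mex{0,1} = 2
g(5) = mex{0,1} = 2
g(6) = mex{1,2} = 0
g(7) = mex{1,2} = 0
So g(7) = 0.
Grundy values for pile B (subtraction set {5, 6, 7}):
g(0) = mex{} = 0
g(1) = mex{} = 0
g(2) = mex{} = 0
g(3) = mex{} = 0
g(4) = mex{} = 0
g(5) = mex{0} = 1
g(6) = mex{0} = 1
g(7) = mex{0} = 1
g(8) = mex{0} = 1
g(9) = mex{0} = 1
g(10) = mex{0,1} = 2
g(11) = mex{0,1} = 2
g(12) = mex{1} = 0
g(13) = mex{1} = 0
So g(13) = 0.
Pile C is a plain Nim pile of size 6, so its Grundy value is 6.
By the Sprague-Grundy theorem, the Grundy value of a sum of independent games is the XOR of the component values.
Combined value = 0 XOR 0 XOR 6 = 6.

6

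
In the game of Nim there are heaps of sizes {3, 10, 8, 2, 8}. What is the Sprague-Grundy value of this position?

11

Bitwise XOR of the heap sizes:
  0011  (3)
  1010  (10)
  1000  (8)
  0010  (2)
  1000  (8)
  ----
  1011  (11)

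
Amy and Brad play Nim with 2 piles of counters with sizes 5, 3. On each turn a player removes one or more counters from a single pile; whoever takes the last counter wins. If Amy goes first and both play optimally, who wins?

In binary:
  101  (5)
  011  (3)
  ---
  110  (6)
The nim-sum is 6 ≠ 0, so this is an N-position: the player to move can win; Amy has a winning move.

Amy wins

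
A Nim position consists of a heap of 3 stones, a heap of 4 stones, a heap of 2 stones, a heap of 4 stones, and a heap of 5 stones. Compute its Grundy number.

4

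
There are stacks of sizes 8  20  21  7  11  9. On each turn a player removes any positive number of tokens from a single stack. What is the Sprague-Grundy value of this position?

Nim-sum: 8 XOR 20 XOR 21 XOR 7 XOR 11 XOR 9 = 12.

12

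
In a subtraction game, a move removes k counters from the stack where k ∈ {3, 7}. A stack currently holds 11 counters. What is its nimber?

Grundy values for subtraction set {3, 7}:
k:     0  1  2  3  4  5  6  7  8  9 10 11
g(k):  0  0  0  1  1  1  0  2  2  1  0  0
So g(11) = 0.

0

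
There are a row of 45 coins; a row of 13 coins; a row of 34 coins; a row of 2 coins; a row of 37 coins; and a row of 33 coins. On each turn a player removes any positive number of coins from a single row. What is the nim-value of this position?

4

In binary:
  101101  (45)
  001101  (13)
  100010  (34)
  000010  (2)
  100101  (37)
  100001  (33)
  ------
  000100  (4)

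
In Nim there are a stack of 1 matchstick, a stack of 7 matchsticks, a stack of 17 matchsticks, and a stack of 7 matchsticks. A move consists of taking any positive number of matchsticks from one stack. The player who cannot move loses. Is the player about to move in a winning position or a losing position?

Write each in binary and XOR column by column:
  00001  (1)
  00111  (7)
  10001  (17)
  00111  (7)
  -----
  10000  (16)
The nim-sum is 16 ≠ 0, so this is an N-position: the player to move can win.

Winning position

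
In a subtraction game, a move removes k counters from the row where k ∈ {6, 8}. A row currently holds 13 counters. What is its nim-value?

2

Grundy values for subtraction set {6, 8}:
k:     0  1  2  3  4  5  6  7  8  9 10 11 12 13
g(k):  0  0  0  0  0  0  1  1  1  1  1  1  2  2
So g(13) = 2.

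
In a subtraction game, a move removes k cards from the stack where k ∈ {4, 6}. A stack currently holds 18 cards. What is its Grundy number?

2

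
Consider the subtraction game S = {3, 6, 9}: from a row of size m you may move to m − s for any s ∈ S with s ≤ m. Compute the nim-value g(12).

Build the Grundy sequence with g(k) = mex{g(k−s) : s ∈ {3, 6, 9}, s ≤ k}:
k:     0  1  2  3  4  5  6  7  8  9 10 11 12
g(k):  0  0  0  1  1  1  2  2  2  3  3  3  0
So g(12) = 0.

0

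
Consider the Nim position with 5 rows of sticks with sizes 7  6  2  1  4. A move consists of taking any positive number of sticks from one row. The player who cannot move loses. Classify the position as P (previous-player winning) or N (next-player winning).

N-position

Nim-sum: 7 XOR 6 XOR 2 XOR 1 XOR 4 = 6.
The nim-sum is 6 ≠ 0, so this is an N-position: the player to move can win.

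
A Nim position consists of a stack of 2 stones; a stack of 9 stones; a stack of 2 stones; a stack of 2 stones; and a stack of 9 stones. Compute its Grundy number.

Compute the nim-sum pairwise:
2 ⊕ 9 = 11
11 ⊕ 2 = 9
9 ⊕ 2 = 11
11 ⊕ 9 = 2

2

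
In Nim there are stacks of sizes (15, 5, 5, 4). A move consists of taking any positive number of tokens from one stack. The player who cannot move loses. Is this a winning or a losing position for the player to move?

Winning position

Nim-sum: 15 XOR 5 XOR 5 XOR 4 = 11.
The nim-sum is 11 ≠ 0, so this is an N-position: the player to move can win.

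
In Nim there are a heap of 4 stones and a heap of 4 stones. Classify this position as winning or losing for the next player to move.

Losing position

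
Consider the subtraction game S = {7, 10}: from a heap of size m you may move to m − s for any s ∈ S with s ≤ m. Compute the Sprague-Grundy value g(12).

Build the Grundy sequence with g(k) = mex{g(k−s) : s ∈ {7, 10}, s ≤ k}:
k:     0  1  2  3  4  5  6  7  8  9 10 11 12
g(k):  0  0  0  0  0  0  0  1  1  1  1  1  1
So g(12) = 1.

1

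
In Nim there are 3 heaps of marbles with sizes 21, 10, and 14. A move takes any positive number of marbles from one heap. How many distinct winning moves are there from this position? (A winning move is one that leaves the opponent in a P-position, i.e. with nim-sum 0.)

1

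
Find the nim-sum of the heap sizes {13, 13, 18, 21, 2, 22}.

19

In binary:
  01101  (13)
  01101  (13)
  10010  (18)
  10101  (21)
  00010  (2)
  10110  (22)
  -----
  10011  (19)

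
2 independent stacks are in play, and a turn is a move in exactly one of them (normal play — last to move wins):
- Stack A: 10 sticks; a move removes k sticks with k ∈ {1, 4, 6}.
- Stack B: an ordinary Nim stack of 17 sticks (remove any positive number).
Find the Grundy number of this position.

Build the Grundy sequence for stack A with g(k) = mex{g(k−s) : s ∈ {1, 4, 6}, s ≤ k}:
g(0) = mex{} = 0
g(1) = mex{0} = 1
g(2) = mex{1} = 0
g(3) = mex{0} = 1
g(4) = mex{0,1} = 2
g(5) = mex{1,2} = 0
g(6) = mex{0} = 1
g(7) = mex{1} = 0
g(8) = mex{0,2} = 1
g(9) = mex{0,1} = 2
g(10) = mex{1,2} = 0
So g(10) = 0.
Stack B is a plain Nim stack of size 17, so its Grundy value is 17.
By the Sprague-Grundy theorem, the Grundy value of a sum of independent games is the XOR of the component values.
Combined value = 0 XOR 17 = 17.

17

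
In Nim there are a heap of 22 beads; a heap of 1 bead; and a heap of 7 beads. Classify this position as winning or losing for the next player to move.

Winning position

Compute the nim-sum pairwise:
22 XOR 1 = 23
23 XOR 7 = 16
The nim-sum is 16 ≠ 0, so this is an N-position: the player to move can win.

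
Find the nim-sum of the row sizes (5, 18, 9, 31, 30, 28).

3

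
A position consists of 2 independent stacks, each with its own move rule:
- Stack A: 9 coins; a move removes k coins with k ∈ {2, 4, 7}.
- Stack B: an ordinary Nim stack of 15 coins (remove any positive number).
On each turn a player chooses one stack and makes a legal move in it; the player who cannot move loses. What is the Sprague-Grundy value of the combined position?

15

Build the Grundy sequence for stack A with g(k) = mex{g(k−s) : s ∈ {2, 4, 7}, s ≤ k}:
k:     0  1  2  3  4  5  6  7  8  9
g(k):  0  0  1  1  2  2  0  3  1  0
So g(9) = 0.
Stack B is a plain Nim stack of size 15, so its Grundy value is 15.
By the Sprague-Grundy theorem, the Grundy value of a sum of independent games is the XOR of the component values.
Combined value = 0 ⊕ 15 = 15.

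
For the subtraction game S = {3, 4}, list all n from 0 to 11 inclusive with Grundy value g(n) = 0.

0, 1, 2, 7, 8, 9

Build the Grundy sequence with g(k) = mex{g(k−s) : s ∈ {3, 4}, s ≤ k}:
k:     0  1  2  3  4  5  6  7  8  9 10 11
g(k):  0  0  0  1  1  1  2  0  0  0  1  1
The P-positions (g = 0) in 0..11 are 0, 1, 2, 7, 8, 9.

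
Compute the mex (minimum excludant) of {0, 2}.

0 is in the set but 1 is not, so the mex is 1.

1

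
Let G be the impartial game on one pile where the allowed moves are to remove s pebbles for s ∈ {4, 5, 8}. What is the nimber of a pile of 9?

Build the Grundy sequence with g(k) = mex{g(k−s) : s ∈ {4, 5, 8}, s ≤ k}:
k:     0  1  2  3  4  5  6  7  8  9
g(k):  0  0  0  0  1  1  1  1  2  2
So g(9) = 2.

2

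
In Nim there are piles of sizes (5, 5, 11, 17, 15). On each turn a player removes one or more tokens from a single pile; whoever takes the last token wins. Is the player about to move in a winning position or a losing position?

Winning position

Write each in binary and XOR column by column:
  00101  (5)
  00101  (5)
  01011  (11)
  10001  (17)
  01111  (15)
  -----
  10101  (21)
The nim-sum is 21 ≠ 0, so this is an N-position: the player to move can win.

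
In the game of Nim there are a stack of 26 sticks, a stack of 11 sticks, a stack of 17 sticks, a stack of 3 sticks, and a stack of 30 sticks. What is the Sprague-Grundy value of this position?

29

Compute the nim-sum pairwise:
26 XOR 11 = 17
17 XOR 17 = 0
0 XOR 3 = 3
3 XOR 30 = 29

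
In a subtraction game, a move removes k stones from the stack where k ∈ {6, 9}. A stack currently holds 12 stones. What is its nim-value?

2

Compute g(0), g(1), … for moves {6, 9}:
g(0) = mex{} = 0
g(1) = mex{} = 0
g(2) = mex{} = 0
g(3) = mex{} = 0
g(4) = mex{} = 0
g(5) = mex{} = 0
g(6) = mex{0} = 1
g(7) = mex{0} = 1
g(8) = mex{0} = 1
g(9) = mex{0} = 1
g(10) = mex{0} = 1
g(11) = mex{0} = 1
g(12) = mex{0,1} = 2
So g(12) = 2.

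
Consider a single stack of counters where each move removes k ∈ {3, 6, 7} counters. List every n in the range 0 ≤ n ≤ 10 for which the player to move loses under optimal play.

0, 1, 2, 10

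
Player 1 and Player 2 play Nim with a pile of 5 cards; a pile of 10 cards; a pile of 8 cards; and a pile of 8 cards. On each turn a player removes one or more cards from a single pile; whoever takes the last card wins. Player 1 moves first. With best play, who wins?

Player 1 wins

Write each in binary and XOR column by column:
  0101  (5)
  1010  (10)
  1000  (8)
  1000  (8)
  ----
  1111  (15)
The nim-sum is 15 ≠ 0, so this is an N-position: the player to move can win; Player 1 has a winning move.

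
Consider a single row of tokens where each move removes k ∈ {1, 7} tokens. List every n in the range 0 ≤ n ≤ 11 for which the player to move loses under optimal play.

0, 2, 4, 6, 8, 10

Compute g(0), g(1), … for moves {1, 7}:
g(0) = mex{} = 0
g(1) = mex{0} = 1
g(2) = mex{1} = 0
g(3) = mex{0} = 1
g(4) = mex{1} = 0
g(5) = mex{0} = 1
g(6) = mex{1} = 0
g(7) = mex{0} = 1
g(8) = mex{1} = 0
g(9) = mex{0} = 1
g(10) = mex{1} = 0
g(11) = mex{0} = 1
The P-positions (g = 0) in 0..11 are 0, 2, 4, 6, 8, 10.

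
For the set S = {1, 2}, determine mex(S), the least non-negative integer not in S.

0 is not in the set, so the mex is 0.

0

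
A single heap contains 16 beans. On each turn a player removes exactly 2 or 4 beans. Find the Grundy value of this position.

Compute g(0), g(1), … for moves {2, 4}:
k:     0  1  2  3  4  5  6  7  8  9 10 11 12 13 14 15 16
g(k):  0  0  1  1  2  2  0  0  1  1  2  2  0  0  1  1  2
So g(16) = 2.

2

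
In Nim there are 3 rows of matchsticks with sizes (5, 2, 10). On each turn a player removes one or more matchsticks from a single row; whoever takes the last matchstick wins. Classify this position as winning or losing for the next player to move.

Write each in binary and XOR column by column:
  0101  (5)
  0010  (2)
  1010  (10)
  ----
  1101  (13)
The nim-sum is 13 ≠ 0, so this is an N-position: the player to move can win.

Winning position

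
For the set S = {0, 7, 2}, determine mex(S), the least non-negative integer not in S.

0 is in the set but 1 is not, so the mex is 1.

1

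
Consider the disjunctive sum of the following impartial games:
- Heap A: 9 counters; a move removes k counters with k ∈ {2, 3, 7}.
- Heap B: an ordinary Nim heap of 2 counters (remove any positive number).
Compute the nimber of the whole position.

Grundy values for heap A (subtraction set {2, 3, 7}):
g(0) = mex{} = 0
g(1) = mex{} = 0
g(2) = mex{0} = 1
g(3) = mex{0} = 1
g(4) = mex{0,1} = 2
g(5) = mex{1} = 0
g(6) = mex{1,2} = 0
g(7) = mex{0,2} = 1
g(8) = mex{0} = 1
g(9) = mex{0,1} = 2
So g(9) = 2.
Heap B is a plain Nim heap of size 2, so its Grundy value is 2.
By the Sprague-Grundy theorem, the Grundy value of a sum of independent games is the XOR of the component values.
Combined value = 2 ⊕ 2 = 0.

0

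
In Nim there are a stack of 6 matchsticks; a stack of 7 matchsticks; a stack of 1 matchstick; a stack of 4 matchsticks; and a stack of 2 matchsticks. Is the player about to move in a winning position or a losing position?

Winning position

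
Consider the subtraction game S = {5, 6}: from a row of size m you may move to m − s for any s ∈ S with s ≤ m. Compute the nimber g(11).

Grundy values for subtraction set {5, 6}:
g(0) = mex{} = 0
g(1) = mex{} = 0
g(2) = mex{} = 0
g(3) = mex{} = 0
g(4) = mex{} = 0
g(5) = mex{0} = 1
g(6) = mex{0} = 1
g(7) = mex{0} = 1
g(8) = mex{0} = 1
g(9) = mex{0} = 1
g(10) = mex{0,1} = 2
g(11) = mex{1} = 0
So g(11) = 0.

0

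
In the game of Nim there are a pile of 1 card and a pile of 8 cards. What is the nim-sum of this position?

9

Compute the nim-sum pairwise:
1 ⊕ 8 = 9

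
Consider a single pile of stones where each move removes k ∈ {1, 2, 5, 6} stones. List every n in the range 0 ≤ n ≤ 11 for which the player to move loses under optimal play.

0, 3, 7, 10

Grundy values for subtraction set {1, 2, 5, 6}:
g(0) = mex{} = 0
g(1) = mex{0} = 1
g(2) = mex{0,1} = 2
g(3) = mex{1,2} = 0
g(4) = mex{0,2} = 1
g(5) = mex{0,1} = 2
g(6) = mex{0,1,2} = 3
g(7) = mex{1,2,3} = 0
g(8) = mex{0,2,3} = 1
g(9) = mex{0,1} = 2
g(10) = mex{1,2} = 0
g(11) = mex{0,2,3} = 1
The P-positions (g = 0) in 0..11 are 0, 3, 7, 10.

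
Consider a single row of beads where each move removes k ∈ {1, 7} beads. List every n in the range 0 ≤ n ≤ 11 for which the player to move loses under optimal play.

Grundy values for subtraction set {1, 7}:
g(0) = mex{} = 0
g(1) = mex{0} = 1
g(2) = mex{1} = 0
g(3) = mex{0} = 1
g(4) = mex{1} = 0
g(5) = mex{0} = 1
g(6) = mex{1} = 0
g(7) = mex{0} = 1
g(8) = mex{1} = 0
g(9) = mex{0} = 1
g(10) = mex{1} = 0
g(11) = mex{0} = 1
The P-positions (g = 0) in 0..11 are 0, 2, 4, 6, 8, 10.

0, 2, 4, 6, 8, 10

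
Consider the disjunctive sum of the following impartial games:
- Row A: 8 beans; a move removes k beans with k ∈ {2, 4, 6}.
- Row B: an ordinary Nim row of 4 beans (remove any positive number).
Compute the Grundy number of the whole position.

Build the Grundy sequence for row A with g(k) = mex{g(k−s) : s ∈ {2, 4, 6}, s ≤ k}:
g(0) = mex{} = 0
g(1) = mex{} = 0
g(2) = mex{0} = 1
g(3) = mex{0} = 1
g(4) = mex{0,1} = 2
g(5) = mex{0,1} = 2
g(6) = mex{0,1,2} = 3
g(7) = mex{0,1,2} = 3
g(8) = mex{1,2,3} = 0
So g(8) = 0.
Row B is a plain Nim row of size 4, so its Grundy value is 4.
By the Sprague-Grundy theorem, the Grundy value of a sum of independent games is the XOR of the component values.
Combined value = 0 ⊕ 4 = 4.

4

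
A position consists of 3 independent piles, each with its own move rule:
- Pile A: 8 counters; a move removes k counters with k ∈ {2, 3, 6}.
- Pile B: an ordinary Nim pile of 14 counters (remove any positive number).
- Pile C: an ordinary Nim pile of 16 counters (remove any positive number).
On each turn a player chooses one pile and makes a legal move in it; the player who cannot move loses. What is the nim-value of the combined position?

28

Grundy values for pile A (subtraction set {2, 3, 6}):
g(0) = mex{} = 0
g(1) = mex{} = 0
g(2) = mex{0} = 1
g(3) = mex{0} = 1
g(4) = mex{0,1} = 2
g(5) = mex{1} = 0
g(6) = mex{0,1,2} = 3
g(7) = mex{0,2} = 1
g(8) = mex{0,1,3} = 2
So g(8) = 2.
Pile B is a plain Nim pile of size 14, so its Grundy value is 14.
Pile C is a plain Nim pile of size 16, so its Grundy value is 16.
By the Sprague-Grundy theorem, the Grundy value of a sum of independent games is the XOR of the component values.
Combined value = 2 ⊕ 14 ⊕ 16 = 28.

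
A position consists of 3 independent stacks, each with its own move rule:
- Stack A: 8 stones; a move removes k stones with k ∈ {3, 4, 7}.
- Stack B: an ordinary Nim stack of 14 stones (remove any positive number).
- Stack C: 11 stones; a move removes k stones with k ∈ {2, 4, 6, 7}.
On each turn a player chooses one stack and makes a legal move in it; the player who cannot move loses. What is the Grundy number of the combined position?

13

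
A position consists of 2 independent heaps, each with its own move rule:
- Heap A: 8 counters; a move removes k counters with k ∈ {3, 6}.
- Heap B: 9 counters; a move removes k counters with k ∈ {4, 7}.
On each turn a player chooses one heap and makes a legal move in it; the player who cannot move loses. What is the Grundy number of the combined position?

Grundy values for heap A (subtraction set {3, 6}):
g(0) = mex{} = 0
g(1) = mex{} = 0
g(2) = mex{} = 0
g(3) = mex{0} = 1
g(4) = mex{0} = 1
g(5) = mex{0} = 1
g(6) = mex{0,1} = 2
g(7) = mex{0,1} = 2
g(8) = mex{0,1} = 2
So g(8) = 2.
For heap B, compute g(0), g(1), … with moves {4, 7}:
g(0) = mex{} = 0
g(1) = mex{} = 0
g(2) = mex{} = 0
g(3) = mex{} = 0
g(4) = mex{0} = 1
g(5) = mex{0} = 1
g(6) = mex{0} = 1
g(7) = mex{0} = 1
g(8) = mex{0,1} = 2
g(9) = mex{0,1} = 2
So g(9) = 2.
By the Sprague-Grundy theorem, the Grundy value of a sum of independent games is the XOR of the component values.
Combined value = 2 ⊕ 2 = 0.

0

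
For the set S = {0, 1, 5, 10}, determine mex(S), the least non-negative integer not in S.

2

The values 0, 1 are all present; 2 is the first non-negative integer missing from the set.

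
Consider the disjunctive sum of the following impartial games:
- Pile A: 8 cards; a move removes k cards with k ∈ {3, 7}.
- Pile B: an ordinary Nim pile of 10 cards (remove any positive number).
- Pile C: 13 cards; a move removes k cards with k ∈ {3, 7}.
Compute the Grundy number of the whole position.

For pile A, compute g(0), g(1), … with moves {3, 7}:
k:     0  1  2  3  4  5  6  7  8
g(k):  0  0  0  1  1  1  0  2  2
So g(8) = 2.
Pile B is a plain Nim pile of size 10, so its Grundy value is 10.
For pile C, compute g(0), g(1), … with moves {3, 7}:
k:     0  1  2  3  4  5  6  7  8  9 10 11 12 13
g(k):  0  0  0  1  1  1  0  2  2  1  0  0  0  1
So g(13) = 1.
The value of a disjunctive sum is the nim-sum of the parts.
Combined value = 2 XOR 10 XOR 1 = 9.

9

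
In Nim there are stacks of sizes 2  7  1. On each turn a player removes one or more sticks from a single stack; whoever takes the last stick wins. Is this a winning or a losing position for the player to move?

Winning position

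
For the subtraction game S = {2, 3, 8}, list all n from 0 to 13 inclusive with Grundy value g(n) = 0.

0, 1, 5, 6, 10, 11

Grundy values for subtraction set {2, 3, 8}:
k:     0  1  2  3  4  5  6  7  8  9 10 11 12 13
g(k):  0  0  1  1  2  0  0  1  1  2  0  0  1  1
The P-positions (g = 0) in 0..13 are 0, 1, 5, 6, 10, 11.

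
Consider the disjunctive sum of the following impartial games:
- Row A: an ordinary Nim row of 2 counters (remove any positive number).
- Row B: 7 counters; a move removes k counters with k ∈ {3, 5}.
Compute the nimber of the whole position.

Row A is a plain Nim row of size 2, so its Grundy value is 2.
For row B, compute g(0), g(1), … with moves {3, 5}:
g(0) = mex{} = 0
g(1) = mex{} = 0
g(2) = mex{} = 0
g(3) = mex{0} = 1
g(4) = mex{0} = 1
g(5) = mex{0} = 1
g(6) = mex{0,1} = 2
g(7) = mex{0,1} = 2
So g(7) = 2.
The value of a disjunctive sum is the nim-sum of the parts.
Combined value = 2 XOR 2 = 0.

0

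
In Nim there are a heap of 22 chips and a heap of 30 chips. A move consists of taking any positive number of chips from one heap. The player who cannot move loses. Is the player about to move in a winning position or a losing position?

Nim-sum: 22 ^ 30 = 8.
The nim-sum is 8 ≠ 0, so this is an N-position: the player to move can win.

Winning position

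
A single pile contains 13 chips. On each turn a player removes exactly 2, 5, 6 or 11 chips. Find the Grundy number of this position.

Build the Grundy sequence with g(k) = mex{g(k−s) : s ∈ {2, 5, 6, 11}, s ≤ k}:
g(0) = mex{} = 0
g(1) = mex{} = 0
g(2) = mex{0} = 1
g(3) = mex{0} = 1
g(4) = mex{1} = 0
g(5) = mex{0,1} = 2
g(6) = mex{0} = 1
g(7) = mex{0,1,2} = 3
g(8) = mex{1} = 0
g(9) = mex{0,1,3} = 2
g(10) = mex{0,2} = 1
g(11) = mex{0,1,2} = 3
g(12) = mex{0,1,3} = 2
g(13) = mex{0,1,3} = 2
So g(13) = 2.

2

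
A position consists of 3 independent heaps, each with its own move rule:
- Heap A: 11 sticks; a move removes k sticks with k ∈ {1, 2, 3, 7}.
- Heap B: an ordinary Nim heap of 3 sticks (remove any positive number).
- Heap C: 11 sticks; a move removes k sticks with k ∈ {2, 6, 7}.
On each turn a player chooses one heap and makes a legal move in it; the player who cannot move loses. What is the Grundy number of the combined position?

Build the Grundy sequence for heap A with g(k) = mex{g(k−s) : s ∈ {1, 2, 3, 7}, s ≤ k}:
k:     0  1  2  3  4  5  6  7  8  9 10 11
g(k):  0  1  2  3  0  1  2  3  0  1  2  3
So g(11) = 3.
Heap B is a plain Nim heap of size 3, so its Grundy value is 3.
Grundy values for heap C (subtraction set {2, 6, 7}):
k:     0  1  2  3  4  5  6  7  8  9 10 11
g(k):  0  0  1  1  0  0  1  1  2  0  3  1
So g(11) = 1.
By the Sprague-Grundy theorem, the Grundy value of a sum of independent games is the XOR of the component values.
Combined value = 3 XOR 3 XOR 1 = 1.

1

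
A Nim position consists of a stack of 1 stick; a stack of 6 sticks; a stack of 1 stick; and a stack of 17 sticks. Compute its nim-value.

Nim-sum: 1 XOR 6 XOR 1 XOR 17 = 23.

23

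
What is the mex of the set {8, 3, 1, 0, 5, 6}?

The values 0, 1 are all present; 2 is the first non-negative integer missing from the set.

2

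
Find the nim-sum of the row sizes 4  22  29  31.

16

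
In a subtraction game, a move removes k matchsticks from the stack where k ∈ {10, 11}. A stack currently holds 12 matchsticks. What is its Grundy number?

Grundy values for subtraction set {10, 11}:
g(0) = mex{} = 0
g(1) = mex{} = 0
g(2) = mex{} = 0
g(3) = mex{} = 0
g(4) = mex{} = 0
g(5) = mex{} = 0
g(6) = mex{} = 0
g(7) = mex{} = 0
g(8) = mex{} = 0
g(9) = mex{} = 0
g(10) = mex{0} = 1
g(11) = mex{0} = 1
g(12) = mex{0} = 1
So g(12) = 1.

1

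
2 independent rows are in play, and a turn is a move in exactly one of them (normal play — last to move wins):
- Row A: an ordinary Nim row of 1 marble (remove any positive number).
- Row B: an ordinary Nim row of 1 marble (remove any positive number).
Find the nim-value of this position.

0

Row A is a plain Nim row of size 1, so its Grundy value is 1.
Row B is a plain Nim row of size 1, so its Grundy value is 1.
By the Sprague-Grundy theorem, the Grundy value of a sum of independent games is the XOR of the component values.
Combined value = 1 XOR 1 = 0.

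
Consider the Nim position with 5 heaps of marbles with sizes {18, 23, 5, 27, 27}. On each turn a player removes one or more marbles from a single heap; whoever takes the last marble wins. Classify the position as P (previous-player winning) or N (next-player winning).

P-position

Nim-sum: 18 ⊕ 23 ⊕ 5 ⊕ 27 ⊕ 27 = 0.
The nim-sum is 0, so this is a P-position: the player to move is in a losing position under optimal play.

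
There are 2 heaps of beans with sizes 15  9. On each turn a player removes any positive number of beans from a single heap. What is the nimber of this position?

Nim-sum: 15 ^ 9 = 6.

6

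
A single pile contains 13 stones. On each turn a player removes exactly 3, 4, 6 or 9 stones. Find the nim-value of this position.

Build the Grundy sequence with g(k) = mex{g(k−s) : s ∈ {3, 4, 6, 9}, s ≤ k}:
k:     0  1  2  3  4  5  6  7  8  9 10 11 12 13
g(k):  0  0  0  1  1  1  2  2  2  3  3  3  0  0
So g(13) = 0.

0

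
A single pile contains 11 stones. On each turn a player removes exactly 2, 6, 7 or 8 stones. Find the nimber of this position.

3

Build the Grundy sequence with g(k) = mex{g(k−s) : s ∈ {2, 6, 7, 8}, s ≤ k}:
k:     0  1  2  3  4  5  6  7  8  9 10 11
g(k):  0  0  1  1  0  0  1  1  2  2  3  3
So g(11) = 3.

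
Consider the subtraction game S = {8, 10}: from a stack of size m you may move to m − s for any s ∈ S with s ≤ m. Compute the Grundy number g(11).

1

Build the Grundy sequence with g(k) = mex{g(k−s) : s ∈ {8, 10}, s ≤ k}:
k:     0  1  2  3  4  5  6  7  8  9 10 11
g(k):  0  0  0  0  0  0  0  0  1  1  1  1
So g(11) = 1.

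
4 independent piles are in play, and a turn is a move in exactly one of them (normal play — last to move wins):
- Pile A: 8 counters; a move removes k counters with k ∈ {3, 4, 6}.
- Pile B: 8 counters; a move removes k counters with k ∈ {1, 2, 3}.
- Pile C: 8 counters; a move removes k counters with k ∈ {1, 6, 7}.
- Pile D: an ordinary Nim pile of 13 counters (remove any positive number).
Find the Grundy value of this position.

13

Grundy values for pile A (subtraction set {3, 4, 6}):
k:     0  1  2  3  4  5  6  7  8
g(k):  0  0  0  1  1  1  2  2  2
So g(8) = 2.
For pile B, compute g(0), g(1), … with moves {1, 2, 3}:
k:     0  1  2  3  4  5  6  7  8
g(k):  0  1  2  3  0  1  2  3  0
So g(8) = 0.
Build the Grundy sequence for pile C with g(k) = mex{g(k−s) : s ∈ {1, 6, 7}, s ≤ k}:
k:     0  1  2  3  4  5  6  7  8
g(k):  0  1  0  1  0  1  2  3  2
So g(8) = 2.
Pile D is a plain Nim pile of size 13, so its Grundy value is 13.
The value of a disjunctive sum is the nim-sum of the parts.
Combined value = 2 ⊕ 0 ⊕ 2 ⊕ 13 = 13.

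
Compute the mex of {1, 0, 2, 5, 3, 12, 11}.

4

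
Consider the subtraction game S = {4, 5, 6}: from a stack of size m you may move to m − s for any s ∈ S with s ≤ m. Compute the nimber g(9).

2

Grundy values for subtraction set {4, 5, 6}:
g(0) = mex{} = 0
g(1) = mex{} = 0
g(2) = mex{} = 0
g(3) = mex{} = 0
g(4) = mex{0} = 1
g(5) = mex{0} = 1
g(6) = mex{0} = 1
g(7) = mex{0} = 1
g(8) = mex{0,1} = 2
g(9) = mex{0,1} = 2
So g(9) = 2.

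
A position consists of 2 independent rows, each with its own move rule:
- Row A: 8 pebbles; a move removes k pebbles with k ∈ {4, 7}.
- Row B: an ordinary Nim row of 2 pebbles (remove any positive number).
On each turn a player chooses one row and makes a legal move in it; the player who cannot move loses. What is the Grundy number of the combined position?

0

Build the Grundy sequence for row A with g(k) = mex{g(k−s) : s ∈ {4, 7}, s ≤ k}:
g(0) = mex{} = 0
g(1) = mex{} = 0
g(2) = mex{} = 0
g(3) = mex{} = 0
g(4) = mex{0} = 1
g(5) = mex{0} = 1
g(6) = mex{0} = 1
g(7) = mex{0} = 1
g(8) = mex{0,1} = 2
So g(8) = 2.
Row B is a plain Nim row of size 2, so its Grundy value is 2.
By the Sprague-Grundy theorem, the Grundy value of a sum of independent games is the XOR of the component values.
Combined value = 2 ⊕ 2 = 0.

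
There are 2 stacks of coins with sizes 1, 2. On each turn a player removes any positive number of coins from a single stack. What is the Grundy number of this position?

Nim-sum: 1 XOR 2 = 3.

3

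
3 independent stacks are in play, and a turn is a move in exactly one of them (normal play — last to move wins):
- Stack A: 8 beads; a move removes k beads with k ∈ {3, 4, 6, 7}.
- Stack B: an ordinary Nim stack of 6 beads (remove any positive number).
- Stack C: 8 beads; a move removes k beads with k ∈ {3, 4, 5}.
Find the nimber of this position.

Grundy values for stack A (subtraction set {3, 4, 6, 7}):
g(0) = mex{} = 0
g(1) = mex{} = 0
g(2) = mex{} = 0
g(3) = mex{0} = 1
g(4) = mex{0} = 1
g(5) = mex{0} = 1
g(6) = mex{0,1} = 2
g(7) = mex{0,1} = 2
g(8) = mex{0,1} = 2
So g(8) = 2.
Stack B is a plain Nim stack of size 6, so its Grundy value is 6.
Build the Grundy sequence for stack C with g(k) = mex{g(k−s) : s ∈ {3, 4, 5}, s ≤ k}:
k:     0  1  2  3  4  5  6  7  8
g(k):  0  0  0  1  1  1  2  2  0
So g(8) = 0.
By the Sprague-Grundy theorem, the Grundy value of a sum of independent games is the XOR of the component values.
Combined value = 2 ⊕ 6 ⊕ 0 = 4.

4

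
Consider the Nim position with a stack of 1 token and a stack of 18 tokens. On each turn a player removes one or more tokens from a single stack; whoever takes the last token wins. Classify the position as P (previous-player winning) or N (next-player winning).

Nim-sum: 1 XOR 18 = 19.
The nim-sum is 19 ≠ 0, so this is an N-position: the player to move can win.

N-position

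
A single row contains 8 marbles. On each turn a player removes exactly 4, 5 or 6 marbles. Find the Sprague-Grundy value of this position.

Build the Grundy sequence with g(k) = mex{g(k−s) : s ∈ {4, 5, 6}, s ≤ k}:
g(0) = mex{} = 0
g(1) = mex{} = 0
g(2) = mex{} = 0
g(3) = mex{} = 0
g(4) = mex{0} = 1
g(5) = mex{0} = 1
g(6) = mex{0} = 1
g(7) = mex{0} = 1
g(8) = mex{0,1} = 2
So g(8) = 2.

2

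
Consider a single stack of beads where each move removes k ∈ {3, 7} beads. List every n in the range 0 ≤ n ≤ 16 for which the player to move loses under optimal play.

0, 1, 2, 6, 10, 11, 12, 16

Grundy values for subtraction set {3, 7}:
k:     0  1  2  3  4  5  6  7  8  9 10 11 12 13 14 15 16
g(k):  0  0  0  1  1  1  0  2  2  1  0  0  0  1  1  1  0
The P-positions (g = 0) in 0..16 are 0, 1, 2, 6, 10, 11, 12, 16.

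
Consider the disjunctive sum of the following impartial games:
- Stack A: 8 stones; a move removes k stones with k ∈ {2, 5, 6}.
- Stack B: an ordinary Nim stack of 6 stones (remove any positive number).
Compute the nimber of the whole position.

6

For stack A, compute g(0), g(1), … with moves {2, 5, 6}:
g(0) = mex{} = 0
g(1) = mex{} = 0
g(2) = mex{0} = 1
g(3) = mex{0} = 1
g(4) = mex{1} = 0
g(5) = mex{0,1} = 2
g(6) = mex{0} = 1
g(7) = mex{0,1,2} = 3
g(8) = mex{1} = 0
So g(8) = 0.
Stack B is a plain Nim stack of size 6, so its Grundy value is 6.
The value of a disjunctive sum is the nim-sum of the parts.
Combined value = 0 XOR 6 = 6.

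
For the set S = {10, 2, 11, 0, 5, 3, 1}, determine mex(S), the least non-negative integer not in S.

4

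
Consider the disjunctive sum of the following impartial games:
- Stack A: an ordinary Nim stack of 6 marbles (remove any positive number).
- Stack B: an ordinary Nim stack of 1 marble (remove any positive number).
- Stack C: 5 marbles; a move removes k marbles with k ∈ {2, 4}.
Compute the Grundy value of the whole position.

5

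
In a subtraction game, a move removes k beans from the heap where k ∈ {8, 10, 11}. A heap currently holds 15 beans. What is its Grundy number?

Build the Grundy sequence with g(k) = mex{g(k−s) : s ∈ {8, 10, 11}, s ≤ k}:
k:     0  1  2  3  4  5  6  7  8  9 10 11 12 13 14 15
g(k):  0  0  0  0  0  0  0  0  1  1  1  1  1  1  1  1
So g(15) = 1.

1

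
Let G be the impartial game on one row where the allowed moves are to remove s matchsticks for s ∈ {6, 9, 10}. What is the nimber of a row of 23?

1

Compute g(0), g(1), … for moves {6, 9, 10}:
k:     0  1  2  3  4  5  6  7  8  9 10 11 12 13 14 15 16 17 18 19 20 21 22 23
g(k):  0  0  0  0  0  0  1  1  1  1  1  1  2  2  2  2  0  0  0  0  0  0  1  1
So g(23) = 1.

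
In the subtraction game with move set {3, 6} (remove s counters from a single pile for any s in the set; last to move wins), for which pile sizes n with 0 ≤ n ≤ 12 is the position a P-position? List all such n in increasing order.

0, 1, 2, 9, 10, 11

Build the Grundy sequence with g(k) = mex{g(k−s) : s ∈ {3, 6}, s ≤ k}:
k:     0  1  2  3  4  5  6  7  8  9 10 11 12
g(k):  0  0  0  1  1  1  2  2  2  0  0  0  1
The P-positions (g = 0) in 0..12 are 0, 1, 2, 9, 10, 11.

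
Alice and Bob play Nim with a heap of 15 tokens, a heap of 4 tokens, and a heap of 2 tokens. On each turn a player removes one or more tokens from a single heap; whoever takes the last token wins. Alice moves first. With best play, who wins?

Nim-sum: 15 ⊕ 4 ⊕ 2 = 9.
The nim-sum is 9 ≠ 0, so this is an N-position: the player to move can win; Alice has a winning move.

Alice wins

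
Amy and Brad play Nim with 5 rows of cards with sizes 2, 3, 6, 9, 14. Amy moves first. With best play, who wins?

Nim-sum: 2 ^ 3 ^ 6 ^ 9 ^ 14 = 0.
The nim-sum is 0, so this is a P-position: the player to move is in a losing position under optimal play; Amy is about to move from it and so loses — Brad wins.

Brad wins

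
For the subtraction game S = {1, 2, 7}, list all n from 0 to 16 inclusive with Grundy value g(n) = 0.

0, 3, 6, 9, 12, 15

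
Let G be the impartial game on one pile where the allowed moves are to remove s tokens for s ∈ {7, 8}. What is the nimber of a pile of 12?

1

Build the Grundy sequence with g(k) = mex{g(k−s) : s ∈ {7, 8}, s ≤ k}:
k:     0  1  2  3  4  5  6  7  8  9 10 11 12
g(k):  0  0  0  0  0  0  0  1  1  1  1  1  1
So g(12) = 1.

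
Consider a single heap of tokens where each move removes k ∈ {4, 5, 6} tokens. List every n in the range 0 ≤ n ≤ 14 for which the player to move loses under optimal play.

0, 1, 2, 3, 10, 11, 12, 13

Compute g(0), g(1), … for moves {4, 5, 6}:
g(0) = mex{} = 0
g(1) = mex{} = 0
g(2) = mex{} = 0
g(3) = mex{} = 0
g(4) = mex{0} = 1
g(5) = mex{0} = 1
g(6) = mex{0} = 1
g(7) = mex{0} = 1
g(8) = mex{0,1} = 2
g(9) = mex{0,1} = 2
g(10) = mex{1} = 0
g(11) = mex{1} = 0
g(12) = mex{1,2} = 0
g(13) = mex{1,2} = 0
g(14) = mex{0,2} = 1
The P-positions (g = 0) in 0..14 are 0, 1, 2, 3, 10, 11, 12, 13.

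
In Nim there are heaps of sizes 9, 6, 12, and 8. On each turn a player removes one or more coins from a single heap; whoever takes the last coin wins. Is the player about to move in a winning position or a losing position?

Winning position

Write each in binary and XOR column by column:
  1001  (9)
  0110  (6)
  1100  (12)
  1000  (8)
  ----
  1011  (11)
The nim-sum is 11 ≠ 0, so this is an N-position: the player to move can win.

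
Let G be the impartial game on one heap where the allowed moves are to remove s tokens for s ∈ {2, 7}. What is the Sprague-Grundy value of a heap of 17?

Compute g(0), g(1), … for moves {2, 7}:
k:     0  1  2  3  4  5  6  7  8  9 10 11 12 13 14 15 16 17
g(k):  0  0  1  1  0  0  1  1  2  0  0  1  1  0  0  1  1  2
So g(17) = 2.

2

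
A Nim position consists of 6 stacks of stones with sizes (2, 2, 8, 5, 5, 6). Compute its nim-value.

14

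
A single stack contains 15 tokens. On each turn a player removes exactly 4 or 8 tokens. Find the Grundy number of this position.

Build the Grundy sequence with g(k) = mex{g(k−s) : s ∈ {4, 8}, s ≤ k}:
k:     0  1  2  3  4  5  6  7  8  9 10 11 12 13 14 15
g(k):  0  0  0  0  1  1  1  1  2  2  2  2  0  0  0  0
So g(15) = 0.

0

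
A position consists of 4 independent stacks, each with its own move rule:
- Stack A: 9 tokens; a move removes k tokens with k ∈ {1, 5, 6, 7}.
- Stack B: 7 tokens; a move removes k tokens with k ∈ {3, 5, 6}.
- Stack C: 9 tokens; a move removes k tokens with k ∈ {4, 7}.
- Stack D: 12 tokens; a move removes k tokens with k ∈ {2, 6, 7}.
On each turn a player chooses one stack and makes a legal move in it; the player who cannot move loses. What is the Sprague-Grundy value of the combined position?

For stack A, compute g(0), g(1), … with moves {1, 5, 6, 7}:
g(0) = mex{} = 0
g(1) = mex{0} = 1
g(2) = mex{1} = 0
g(3) = mex{0} = 1
g(4) = mex{1} = 0
g(5) = mex{0} = 1
g(6) = mex{0,1} = 2
g(7) = mex{0,1,2} = 3
g(8) = mex{0,1,3} = 2
g(9) = mex{0,1,2} = 3
So g(9) = 3.
For stack B, compute g(0), g(1), … with moves {3, 5, 6}:
g(0) = mex{} = 0
g(1) = mex{} = 0
g(2) = mex{} = 0
g(3) = mex{0} = 1
g(4) = mex{0} = 1
g(5) = mex{0} = 1
g(6) = mex{0,1} = 2
g(7) = mex{0,1} = 2
So g(7) = 2.
Grundy values for stack C (subtraction set {4, 7}):
g(0) = mex{} = 0
g(1) = mex{} = 0
g(2) = mex{} = 0
g(3) = mex{} = 0
g(4) = mex{0} = 1
g(5) = mex{0} = 1
g(6) = mex{0} = 1
g(7) = mex{0} = 1
g(8) = mex{0,1} = 2
g(9) = mex{0,1} = 2
So g(9) = 2.
For stack D, compute g(0), g(1), … with moves {2, 6, 7}:
g(0) = mex{} = 0
g(1) = mex{} = 0
g(2) = mex{0} = 1
g(3) = mex{0} = 1
g(4) = mex{1} = 0
g(5) = mex{1} = 0
g(6) = mex{0} = 1
g(7) = mex{0} = 1
g(8) = mex{0,1} = 2
g(9) = mex{1} = 0
g(10) = mex{0,1,2} = 3
g(11) = mex{0} = 1
g(12) = mex{0,1,3} = 2
So g(12) = 2.
By the Sprague-Grundy theorem, the Grundy value of a sum of independent games is the XOR of the component values.
Combined value = 3 XOR 2 XOR 2 XOR 2 = 1.

1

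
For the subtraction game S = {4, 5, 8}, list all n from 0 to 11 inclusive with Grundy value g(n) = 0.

0, 1, 2, 3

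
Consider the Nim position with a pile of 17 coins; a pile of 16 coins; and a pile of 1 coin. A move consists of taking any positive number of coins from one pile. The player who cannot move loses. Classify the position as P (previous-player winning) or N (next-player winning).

Nim-sum: 17 ^ 16 ^ 1 = 0.
The nim-sum is 0, so this is a P-position: the player to move is in a losing position under optimal play.

P-position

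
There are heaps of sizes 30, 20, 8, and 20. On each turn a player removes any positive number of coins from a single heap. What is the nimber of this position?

22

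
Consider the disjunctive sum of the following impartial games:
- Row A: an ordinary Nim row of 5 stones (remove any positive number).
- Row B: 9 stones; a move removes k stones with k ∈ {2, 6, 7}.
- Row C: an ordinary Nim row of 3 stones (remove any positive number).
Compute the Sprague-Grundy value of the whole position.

6

Row A is a plain Nim row of size 5, so its Grundy value is 5.
For row B, compute g(0), g(1), … with moves {2, 6, 7}:
g(0) = mex{} = 0
g(1) = mex{} = 0
g(2) = mex{0} = 1
g(3) = mex{0} = 1
g(4) = mex{1} = 0
g(5) = mex{1} = 0
g(6) = mex{0} = 1
g(7) = mex{0} = 1
g(8) = mex{0,1} = 2
g(9) = mex{1} = 0
So g(9) = 0.
Row C is a plain Nim row of size 3, so its Grundy value is 3.
The value of a disjunctive sum is the nim-sum of the parts.
Combined value = 5 ⊕ 0 ⊕ 3 = 6.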